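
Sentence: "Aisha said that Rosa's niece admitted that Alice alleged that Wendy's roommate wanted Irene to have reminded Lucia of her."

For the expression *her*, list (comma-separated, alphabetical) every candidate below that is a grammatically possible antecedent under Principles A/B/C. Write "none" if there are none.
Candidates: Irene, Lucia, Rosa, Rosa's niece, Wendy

*her* is a pronoun; Principle B requires it to be free in its binding domain — the clause headed by 'reminded'.
— Irene: subject of the clause headed by 'reminded'; c-commands the pronoun within its binding domain — blocked (Principle B).
— Lucia: object of the clause headed by 'reminded'; c-commands the pronoun within its binding domain — blocked (Principle B).
— Rosa: possessor inside the subject DP of the clause headed by 'admitted'; does not c-command the pronoun — Principle B does not apply; allowed.
— Rosa's niece: subject of the clause headed by 'admitted'; c-commands the pronoun but lies outside its binding domain — allowed.
— Wendy: possessor inside the subject DP of the clause headed by 'wanted'; does not c-command the pronoun — Principle B does not apply; allowed.

Rosa, Rosa's niece, Wendy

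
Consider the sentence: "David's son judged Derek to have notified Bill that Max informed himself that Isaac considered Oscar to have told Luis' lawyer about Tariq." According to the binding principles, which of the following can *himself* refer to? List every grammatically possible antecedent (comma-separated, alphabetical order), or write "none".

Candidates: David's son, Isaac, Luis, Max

*himself* is a reflexive; Principle A requires it to be bound within its binding domain — the clause headed by 'informed'.
— David's son: subject of the matrix clause; c-commands the reflexive but lies outside its binding domain — cannot bind it (Principle A).
— Isaac: subject of the clause headed by 'considered'; does not c-command the reflexive — cannot bind it (Principle A).
— Luis: possessor inside the object DP of the clause headed by 'told'; does not c-command the reflexive — cannot bind it (Principle A).
— Max: subject of the clause headed by 'informed'; c-commands the reflexive within its binding domain — allowed (Principle A).

Max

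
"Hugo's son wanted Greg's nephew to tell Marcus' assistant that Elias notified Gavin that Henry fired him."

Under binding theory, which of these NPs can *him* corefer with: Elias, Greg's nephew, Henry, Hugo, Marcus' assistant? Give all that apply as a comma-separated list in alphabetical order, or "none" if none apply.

*him* is a pronoun; Principle B requires it to be free in its binding domain — the clause headed by 'fired'.
— Elias: subject of the clause headed by 'notified'; c-commands the pronoun but lies outside its binding domain — allowed.
— Greg's nephew: subject of the clause headed by 'tell'; c-commands the pronoun but lies outside its binding domain — allowed.
— Henry: subject of the clause headed by 'fired'; c-commands the pronoun within its binding domain — blocked (Principle B).
— Hugo: possessor inside the subject DP of the matrix clause; does not c-command the pronoun — Principle B does not apply; allowed.
— Marcus' assistant: object of the clause headed by 'tell'; c-commands the pronoun but lies outside its binding domain — allowed.

Elias, Greg's nephew, Hugo, Marcus' assistant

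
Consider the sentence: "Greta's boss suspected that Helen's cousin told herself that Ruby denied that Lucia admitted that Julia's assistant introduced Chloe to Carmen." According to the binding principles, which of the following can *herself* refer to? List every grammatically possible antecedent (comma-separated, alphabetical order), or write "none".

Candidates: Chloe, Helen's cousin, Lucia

*herself* is a reflexive; Principle A requires it to be bound within its binding domain — the clause headed by 'told'.
— Chloe: object of the clause headed by 'introduced'; does not c-command the reflexive — cannot bind it (Principle A).
— Helen's cousin: subject of the clause headed by 'told'; c-commands the reflexive within its binding domain — allowed (Principle A).
— Lucia: subject of the clause headed by 'admitted'; does not c-command the reflexive — cannot bind it (Principle A).

Helen's cousin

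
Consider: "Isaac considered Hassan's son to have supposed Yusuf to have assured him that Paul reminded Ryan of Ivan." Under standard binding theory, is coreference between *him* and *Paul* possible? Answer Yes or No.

*Paul* is an R-expression; Principle C requires it to be free (not bound by any c-commanding expression).
— him: object of the clause headed by 'assured'; the pronoun c-commands the R-expression — coreference blocked (Principle C).

No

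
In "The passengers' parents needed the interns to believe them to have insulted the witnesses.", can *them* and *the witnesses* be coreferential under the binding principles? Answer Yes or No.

*the witnesses* is an R-expression; Principle C requires it to be free (not bound by any c-commanding expression).
— them: subject of the clause headed by 'insulted'; the pronoun c-commands the R-expression — coreference blocked (Principle C).

No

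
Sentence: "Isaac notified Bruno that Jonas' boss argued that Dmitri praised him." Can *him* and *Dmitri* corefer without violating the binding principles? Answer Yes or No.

*Dmitri* is an R-expression; Principle C requires it to be free (not bound by any c-commanding expression).
— him: object of the clause headed by 'praised'; the R-expression locally c-commands the pronoun — coreference blocked (Principle B on the pronoun).

No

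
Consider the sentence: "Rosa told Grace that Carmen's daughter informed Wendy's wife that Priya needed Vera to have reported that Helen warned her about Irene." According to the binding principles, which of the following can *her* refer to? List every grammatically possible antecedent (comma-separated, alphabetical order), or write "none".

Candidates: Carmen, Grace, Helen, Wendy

*her* is a pronoun; Principle B requires it to be free in its binding domain — the clause headed by 'warned'.
— Carmen: possessor inside the subject DP of the clause headed by 'informed'; does not c-command the pronoun — Principle B does not apply; allowed.
— Grace: object of the matrix clause; c-commands the pronoun but lies outside its binding domain — allowed.
— Helen: subject of the clause headed by 'warned'; c-commands the pronoun within its binding domain — blocked (Principle B).
— Wendy: possessor inside the object DP of the clause headed by 'informed'; does not c-command the pronoun — Principle B does not apply; allowed.

Carmen, Grace, Wendy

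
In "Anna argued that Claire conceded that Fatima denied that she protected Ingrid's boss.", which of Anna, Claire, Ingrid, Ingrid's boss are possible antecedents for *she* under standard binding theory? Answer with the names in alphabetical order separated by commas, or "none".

*she* is a pronoun; Principle B requires it to be free in its binding domain — the clause headed by 'protected'.
— Anna: subject of the matrix clause; c-commands the pronoun but lies outside its binding domain — allowed.
— Claire: subject of the clause headed by 'conceded'; c-commands the pronoun but lies outside its binding domain — allowed.
— Ingrid: possessor inside the object DP of the clause headed by 'protected'; is c-commanded by the pronoun; coreference would bind this R-expression — blocked (Principle C).
— Ingrid's boss: object of the clause headed by 'protected'; is c-commanded by the pronoun; coreference would bind this R-expression — blocked (Principle C).

Anna, Claire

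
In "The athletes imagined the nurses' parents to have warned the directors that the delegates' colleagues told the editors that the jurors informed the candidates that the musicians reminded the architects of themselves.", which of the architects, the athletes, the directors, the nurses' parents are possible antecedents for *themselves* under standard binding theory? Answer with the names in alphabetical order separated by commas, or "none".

the architects

*themselves* is a reflexive; Principle A requires it to be bound within its binding domain — the clause headed by 'reminded'.
— the architects: object of the clause headed by 'reminded'; c-commands the reflexive within its binding domain — allowed (Principle A).
— the athletes: subject of the matrix clause; c-commands the reflexive but lies outside its binding domain — cannot bind it (Principle A).
— the directors: object of the clause headed by 'warned'; c-commands the reflexive but lies outside its binding domain — cannot bind it (Principle A).
— the nurses' parents: subject of the clause headed by 'warned'; c-commands the reflexive but lies outside its binding domain — cannot bind it (Principle A).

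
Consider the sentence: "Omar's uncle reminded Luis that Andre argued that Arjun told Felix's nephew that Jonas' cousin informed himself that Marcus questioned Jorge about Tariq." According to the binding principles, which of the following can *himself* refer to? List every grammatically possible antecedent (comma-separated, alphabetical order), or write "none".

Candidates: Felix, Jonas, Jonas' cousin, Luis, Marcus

*himself* is a reflexive; Principle A requires it to be bound within its binding domain — the clause headed by 'informed'.
— Felix: possessor inside the object DP of the clause headed by 'told'; does not c-command the reflexive — cannot bind it (Principle A).
— Jonas: possessor inside the subject DP of the clause headed by 'informed'; does not c-command the reflexive — cannot bind it (Principle A).
— Jonas' cousin: subject of the clause headed by 'informed'; c-commands the reflexive within its binding domain — allowed (Principle A).
— Luis: object of the matrix clause; c-commands the reflexive but lies outside its binding domain — cannot bind it (Principle A).
— Marcus: subject of the clause headed by 'questioned'; does not c-command the reflexive — cannot bind it (Principle A).

Jonas' cousin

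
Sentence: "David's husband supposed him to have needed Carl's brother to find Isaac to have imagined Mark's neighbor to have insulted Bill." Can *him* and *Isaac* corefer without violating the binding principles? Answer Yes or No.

No

*Isaac* is an R-expression; Principle C requires it to be free (not bound by any c-commanding expression).
— him: subject of the clause headed by 'needed'; the pronoun c-commands the R-expression — coreference blocked (Principle C).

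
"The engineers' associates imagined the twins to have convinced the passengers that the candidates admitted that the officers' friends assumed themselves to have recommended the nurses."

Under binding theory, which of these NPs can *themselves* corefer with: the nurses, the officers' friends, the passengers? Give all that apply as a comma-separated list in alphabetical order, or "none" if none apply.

the officers' friends

*themselves* is a reflexive; Principle A requires it to be bound within its binding domain — the clause headed by 'assumed'.
— the nurses: object of the clause headed by 'recommended'; does not c-command the reflexive — cannot bind it (Principle A).
— the officers' friends: subject of the clause headed by 'assumed'; c-commands the reflexive within its binding domain — allowed (Principle A).
— the passengers: object of the clause headed by 'convinced'; c-commands the reflexive but lies outside its binding domain — cannot bind it (Principle A).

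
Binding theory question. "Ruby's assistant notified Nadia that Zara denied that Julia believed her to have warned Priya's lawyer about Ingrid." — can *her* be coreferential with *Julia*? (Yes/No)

No

*her* is a pronoun; Principle B requires it to be free in its binding domain — the clause headed by 'believed'.
— Julia: subject of the clause headed by 'believed'; c-commands the pronoun within its binding domain — blocked (Principle B).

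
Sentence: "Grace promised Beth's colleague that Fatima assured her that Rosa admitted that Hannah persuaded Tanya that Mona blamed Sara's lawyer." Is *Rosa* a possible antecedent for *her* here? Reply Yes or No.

*her* is a pronoun; Principle B requires it to be free in its binding domain — the clause headed by 'assured'.
— Rosa: subject of the clause headed by 'admitted'; is c-commanded by the pronoun; coreference would bind this R-expression — blocked (Principle C).

No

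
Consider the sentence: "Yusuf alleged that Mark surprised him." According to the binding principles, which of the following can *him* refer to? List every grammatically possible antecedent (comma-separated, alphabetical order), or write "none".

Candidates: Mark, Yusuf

*him* is a pronoun; Principle B requires it to be free in its binding domain — the clause headed by 'surprised'.
— Mark: subject of the clause headed by 'surprised'; c-commands the pronoun within its binding domain — blocked (Principle B).
— Yusuf: subject of the matrix clause; c-commands the pronoun but lies outside its binding domain — allowed.

Yusuf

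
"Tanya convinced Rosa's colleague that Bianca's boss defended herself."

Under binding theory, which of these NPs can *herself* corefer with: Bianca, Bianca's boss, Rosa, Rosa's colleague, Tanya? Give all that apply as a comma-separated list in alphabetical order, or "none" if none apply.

*herself* is a reflexive; Principle A requires it to be bound within its binding domain — the clause headed by 'defended'.
— Bianca: possessor inside the subject DP of the clause headed by 'defended'; does not c-command the reflexive — cannot bind it (Principle A).
— Bianca's boss: subject of the clause headed by 'defended'; c-commands the reflexive within its binding domain — allowed (Principle A).
— Rosa: possessor inside the object DP of the matrix clause; does not c-command the reflexive — cannot bind it (Principle A).
— Rosa's colleague: object of the matrix clause; c-commands the reflexive but lies outside its binding domain — cannot bind it (Principle A).
— Tanya: subject of the matrix clause; c-commands the reflexive but lies outside its binding domain — cannot bind it (Principle A).

Bianca's boss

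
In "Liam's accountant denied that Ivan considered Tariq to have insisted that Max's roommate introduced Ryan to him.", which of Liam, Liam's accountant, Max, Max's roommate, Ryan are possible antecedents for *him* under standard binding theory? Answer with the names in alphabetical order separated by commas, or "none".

Liam, Liam's accountant, Max

*him* is a pronoun; Principle B requires it to be free in its binding domain — the clause headed by 'introduced'.
— Liam: possessor inside the subject DP of the matrix clause; does not c-command the pronoun — Principle B does not apply; allowed.
— Liam's accountant: subject of the matrix clause; c-commands the pronoun but lies outside its binding domain — allowed.
— Max: possessor inside the subject DP of the clause headed by 'introduced'; does not c-command the pronoun — Principle B does not apply; allowed.
— Max's roommate: subject of the clause headed by 'introduced'; c-commands the pronoun within its binding domain — blocked (Principle B).
— Ryan: object of the clause headed by 'introduced'; c-commands the pronoun within its binding domain — blocked (Principle B).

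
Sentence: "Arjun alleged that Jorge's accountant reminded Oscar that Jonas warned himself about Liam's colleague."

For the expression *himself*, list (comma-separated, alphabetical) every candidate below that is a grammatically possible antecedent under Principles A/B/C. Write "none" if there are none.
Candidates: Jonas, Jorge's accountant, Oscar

Jonas

*himself* is a reflexive; Principle A requires it to be bound within its binding domain — the clause headed by 'warned'.
— Jonas: subject of the clause headed by 'warned'; c-commands the reflexive within its binding domain — allowed (Principle A).
— Jorge's accountant: subject of the clause headed by 'reminded'; c-commands the reflexive but lies outside its binding domain — cannot bind it (Principle A).
— Oscar: object of the clause headed by 'reminded'; c-commands the reflexive but lies outside its binding domain — cannot bind it (Principle A).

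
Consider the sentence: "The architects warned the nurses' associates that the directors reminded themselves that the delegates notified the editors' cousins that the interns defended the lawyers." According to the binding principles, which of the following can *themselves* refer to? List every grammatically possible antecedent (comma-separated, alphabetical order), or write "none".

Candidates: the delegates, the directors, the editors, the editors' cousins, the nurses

the directors

*themselves* is a reflexive; Principle A requires it to be bound within its binding domain — the clause headed by 'reminded'.
— the delegates: subject of the clause headed by 'notified'; does not c-command the reflexive — cannot bind it (Principle A).
— the directors: subject of the clause headed by 'reminded'; c-commands the reflexive within its binding domain — allowed (Principle A).
— the editors: possessor inside the object DP of the clause headed by 'notified'; does not c-command the reflexive — cannot bind it (Principle A).
— the editors' cousins: object of the clause headed by 'notified'; does not c-command the reflexive — cannot bind it (Principle A).
— the nurses: possessor inside the object DP of the matrix clause; does not c-command the reflexive — cannot bind it (Principle A).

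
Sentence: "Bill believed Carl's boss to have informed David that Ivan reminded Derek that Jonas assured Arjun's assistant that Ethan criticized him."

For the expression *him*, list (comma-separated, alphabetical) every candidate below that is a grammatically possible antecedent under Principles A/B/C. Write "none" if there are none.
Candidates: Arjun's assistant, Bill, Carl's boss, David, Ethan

*him* is a pronoun; Principle B requires it to be free in its binding domain — the clause headed by 'criticized'.
— Arjun's assistant: object of the clause headed by 'assured'; c-commands the pronoun but lies outside its binding domain — allowed.
— Bill: subject of the matrix clause; c-commands the pronoun but lies outside its binding domain — allowed.
— Carl's boss: subject of the clause headed by 'informed'; c-commands the pronoun but lies outside its binding domain — allowed.
— David: object of the clause headed by 'informed'; c-commands the pronoun but lies outside its binding domain — allowed.
— Ethan: subject of the clause headed by 'criticized'; c-commands the pronoun within its binding domain — blocked (Principle B).

Arjun's assistant, Bill, Carl's boss, David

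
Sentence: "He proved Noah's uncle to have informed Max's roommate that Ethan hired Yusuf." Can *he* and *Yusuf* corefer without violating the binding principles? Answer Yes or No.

*Yusuf* is an R-expression; Principle C requires it to be free (not bound by any c-commanding expression).
— he: subject of the matrix clause; the pronoun c-commands the R-expression — coreference blocked (Principle C).

No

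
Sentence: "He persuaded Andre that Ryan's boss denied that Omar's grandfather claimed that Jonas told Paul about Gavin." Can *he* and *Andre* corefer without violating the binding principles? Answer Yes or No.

*Andre* is an R-expression; Principle C requires it to be free (not bound by any c-commanding expression).
— he: subject of the matrix clause; the pronoun c-commands the R-expression — coreference blocked (Principle C).

No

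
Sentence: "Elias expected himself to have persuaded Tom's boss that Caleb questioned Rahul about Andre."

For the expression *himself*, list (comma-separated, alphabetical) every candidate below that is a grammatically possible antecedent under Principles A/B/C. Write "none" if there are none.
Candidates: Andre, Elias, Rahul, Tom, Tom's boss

*himself* is a reflexive; Principle A requires it to be bound within its binding domain — the matrix clause.
— Andre: second object of the clause headed by 'questioned'; does not c-command the reflexive — cannot bind it (Principle A).
— Elias: subject of the matrix clause; c-commands the reflexive within its binding domain — allowed (Principle A).
— Rahul: object of the clause headed by 'questioned'; does not c-command the reflexive — cannot bind it (Principle A).
— Tom: possessor inside the object DP of the clause headed by 'persuaded'; does not c-command the reflexive — cannot bind it (Principle A).
— Tom's boss: object of the clause headed by 'persuaded'; does not c-command the reflexive — cannot bind it (Principle A).

Elias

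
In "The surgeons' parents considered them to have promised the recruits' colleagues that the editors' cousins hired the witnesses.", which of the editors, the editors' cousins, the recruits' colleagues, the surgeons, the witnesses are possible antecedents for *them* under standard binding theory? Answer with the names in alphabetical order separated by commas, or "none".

the surgeons

*them* is a pronoun; Principle B requires it to be free in its binding domain — the matrix clause.
— the editors: possessor inside the subject DP of the clause headed by 'hired'; is c-commanded by the pronoun; coreference would bind this R-expression — blocked (Principle C).
— the editors' cousins: subject of the clause headed by 'hired'; is c-commanded by the pronoun; coreference would bind this R-expression — blocked (Principle C).
— the recruits' colleagues: object of the clause headed by 'promised'; is c-commanded by the pronoun; coreference would bind this R-expression — blocked (Principle C).
— the surgeons: possessor inside the subject DP of the matrix clause; does not c-command the pronoun — Principle B does not apply; allowed.
— the witnesses: object of the clause headed by 'hired'; is c-commanded by the pronoun; coreference would bind this R-expression — blocked (Principle C).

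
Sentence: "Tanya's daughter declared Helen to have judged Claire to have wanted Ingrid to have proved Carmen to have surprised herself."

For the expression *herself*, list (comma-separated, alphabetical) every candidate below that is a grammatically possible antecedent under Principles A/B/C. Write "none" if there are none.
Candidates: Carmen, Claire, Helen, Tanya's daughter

Carmen

*herself* is a reflexive; Principle A requires it to be bound within its binding domain — the clause headed by 'surprised'.
— Carmen: subject of the clause headed by 'surprised'; c-commands the reflexive within its binding domain — allowed (Principle A).
— Claire: subject of the clause headed by 'wanted'; c-commands the reflexive but lies outside its binding domain — cannot bind it (Principle A).
— Helen: subject of the clause headed by 'judged'; c-commands the reflexive but lies outside its binding domain — cannot bind it (Principle A).
— Tanya's daughter: subject of the matrix clause; c-commands the reflexive but lies outside its binding domain — cannot bind it (Principle A).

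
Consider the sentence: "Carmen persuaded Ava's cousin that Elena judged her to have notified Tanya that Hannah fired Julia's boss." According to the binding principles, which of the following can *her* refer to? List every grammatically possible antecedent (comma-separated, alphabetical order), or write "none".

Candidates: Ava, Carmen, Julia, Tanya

Ava, Carmen

*her* is a pronoun; Principle B requires it to be free in its binding domain — the clause headed by 'judged'.
— Ava: possessor inside the object DP of the matrix clause; does not c-command the pronoun — Principle B does not apply; allowed.
— Carmen: subject of the matrix clause; c-commands the pronoun but lies outside its binding domain — allowed.
— Julia: possessor inside the object DP of the clause headed by 'fired'; is c-commanded by the pronoun; coreference would bind this R-expression — blocked (Principle C).
— Tanya: object of the clause headed by 'notified'; is c-commanded by the pronoun; coreference would bind this R-expression — blocked (Principle C).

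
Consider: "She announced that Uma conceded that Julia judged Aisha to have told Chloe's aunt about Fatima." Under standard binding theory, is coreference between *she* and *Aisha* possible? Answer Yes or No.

*Aisha* is an R-expression; Principle C requires it to be free (not bound by any c-commanding expression).
— she: subject of the matrix clause; the pronoun c-commands the R-expression — coreference blocked (Principle C).

No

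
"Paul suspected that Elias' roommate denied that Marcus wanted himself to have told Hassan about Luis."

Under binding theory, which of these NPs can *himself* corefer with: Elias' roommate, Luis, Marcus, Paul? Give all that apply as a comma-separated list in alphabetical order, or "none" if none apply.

*himself* is a reflexive; Principle A requires it to be bound within its binding domain — the clause headed by 'wanted'.
— Elias' roommate: subject of the clause headed by 'denied'; c-commands the reflexive but lies outside its binding domain — cannot bind it (Principle A).
— Luis: second object of the clause headed by 'told'; does not c-command the reflexive — cannot bind it (Principle A).
— Marcus: subject of the clause headed by 'wanted'; c-commands the reflexive within its binding domain — allowed (Principle A).
— Paul: subject of the matrix clause; c-commands the reflexive but lies outside its binding domain — cannot bind it (Principle A).

Marcus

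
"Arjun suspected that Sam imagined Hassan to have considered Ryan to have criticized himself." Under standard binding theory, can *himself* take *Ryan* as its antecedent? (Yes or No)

Yes

*himself* is a reflexive; Principle A requires it to be bound within its binding domain — the clause headed by 'criticized'.
— Ryan: subject of the clause headed by 'criticized'; c-commands the reflexive within its binding domain — allowed (Principle A).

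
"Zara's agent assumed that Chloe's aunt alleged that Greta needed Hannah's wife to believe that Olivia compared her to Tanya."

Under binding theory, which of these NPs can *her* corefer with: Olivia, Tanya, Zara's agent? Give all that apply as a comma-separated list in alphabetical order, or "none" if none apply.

*her* is a pronoun; Principle B requires it to be free in its binding domain — the clause headed by 'compared'.
— Olivia: subject of the clause headed by 'compared'; c-commands the pronoun within its binding domain — blocked (Principle B).
— Tanya: second object of the clause headed by 'compared'; is c-commanded by the pronoun; coreference would bind this R-expression — blocked (Principle C).
— Zara's agent: subject of the matrix clause; c-commands the pronoun but lies outside its binding domain — allowed.

Zara's agent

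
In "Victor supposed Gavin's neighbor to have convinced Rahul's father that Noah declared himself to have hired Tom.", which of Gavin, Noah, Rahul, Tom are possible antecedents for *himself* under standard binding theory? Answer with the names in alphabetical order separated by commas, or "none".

Noah

*himself* is a reflexive; Principle A requires it to be bound within its binding domain — the clause headed by 'declared'.
— Gavin: possessor inside the subject DP of the clause headed by 'convinced'; does not c-command the reflexive — cannot bind it (Principle A).
— Noah: subject of the clause headed by 'declared'; c-commands the reflexive within its binding domain — allowed (Principle A).
— Rahul: possessor inside the object DP of the clause headed by 'convinced'; does not c-command the reflexive — cannot bind it (Principle A).
— Tom: object of the clause headed by 'hired'; does not c-command the reflexive — cannot bind it (Principle A).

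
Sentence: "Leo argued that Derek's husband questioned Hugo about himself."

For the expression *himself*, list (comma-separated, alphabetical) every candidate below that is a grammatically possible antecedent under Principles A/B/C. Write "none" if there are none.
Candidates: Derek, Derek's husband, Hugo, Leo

*himself* is a reflexive; Principle A requires it to be bound within its binding domain — the clause headed by 'questioned'.
— Derek: possessor inside the subject DP of the clause headed by 'questioned'; does not c-command the reflexive — cannot bind it (Principle A).
— Derek's husband: subject of the clause headed by 'questioned'; c-commands the reflexive within its binding domain — allowed (Principle A).
— Hugo: object of the clause headed by 'questioned'; c-commands the reflexive within its binding domain — allowed (Principle A).
— Leo: subject of the matrix clause; c-commands the reflexive but lies outside its binding domain — cannot bind it (Principle A).

Derek's husband, Hugo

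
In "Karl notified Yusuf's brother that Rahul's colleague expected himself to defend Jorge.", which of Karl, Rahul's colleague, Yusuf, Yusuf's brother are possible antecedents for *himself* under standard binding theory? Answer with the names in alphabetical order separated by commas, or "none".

Rahul's colleague

*himself* is a reflexive; Principle A requires it to be bound within its binding domain — the clause headed by 'expected'.
— Karl: subject of the matrix clause; c-commands the reflexive but lies outside its binding domain — cannot bind it (Principle A).
— Rahul's colleague: subject of the clause headed by 'expected'; c-commands the reflexive within its binding domain — allowed (Principle A).
— Yusuf: possessor inside the object DP of the matrix clause; does not c-command the reflexive — cannot bind it (Principle A).
— Yusuf's brother: object of the matrix clause; c-commands the reflexive but lies outside its binding domain — cannot bind it (Principle A).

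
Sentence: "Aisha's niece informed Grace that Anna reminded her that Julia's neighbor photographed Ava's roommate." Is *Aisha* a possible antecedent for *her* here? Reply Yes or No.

Yes

*her* is a pronoun; Principle B requires it to be free in its binding domain — the clause headed by 'reminded'.
— Aisha: possessor inside the subject DP of the matrix clause; does not c-command the pronoun — Principle B does not apply; allowed.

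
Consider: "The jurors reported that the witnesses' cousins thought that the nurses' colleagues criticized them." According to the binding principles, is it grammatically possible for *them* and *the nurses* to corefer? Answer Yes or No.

*them* is a pronoun; Principle B requires it to be free in its binding domain — the clause headed by 'criticized'.
— the nurses: possessor inside the subject DP of the clause headed by 'criticized'; does not c-command the pronoun — Principle B does not apply; allowed.

Yes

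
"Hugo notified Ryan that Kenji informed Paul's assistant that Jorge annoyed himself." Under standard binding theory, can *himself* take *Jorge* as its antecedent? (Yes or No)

*himself* is a reflexive; Principle A requires it to be bound within its binding domain — the clause headed by 'annoyed'.
— Jorge: subject of the clause headed by 'annoyed'; c-commands the reflexive within its binding domain — allowed (Principle A).

Yes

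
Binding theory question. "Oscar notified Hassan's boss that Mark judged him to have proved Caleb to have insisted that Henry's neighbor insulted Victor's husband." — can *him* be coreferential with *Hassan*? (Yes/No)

*him* is a pronoun; Principle B requires it to be free in its binding domain — the clause headed by 'judged'.
— Hassan: possessor inside the object DP of the matrix clause; does not c-command the pronoun — Principle B does not apply; allowed.

Yes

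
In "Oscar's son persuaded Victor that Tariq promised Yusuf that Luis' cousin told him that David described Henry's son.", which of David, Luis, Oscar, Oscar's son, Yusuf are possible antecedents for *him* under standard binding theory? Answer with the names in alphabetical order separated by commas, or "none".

Luis, Oscar, Oscar's son, Yusuf

*him* is a pronoun; Principle B requires it to be free in its binding domain — the clause headed by 'told'.
— David: subject of the clause headed by 'described'; is c-commanded by the pronoun; coreference would bind this R-expression — blocked (Principle C).
— Luis: possessor inside the subject DP of the clause headed by 'told'; does not c-command the pronoun — Principle B does not apply; allowed.
— Oscar: possessor inside the subject DP of the matrix clause; does not c-command the pronoun — Principle B does not apply; allowed.
— Oscar's son: subject of the matrix clause; c-commands the pronoun but lies outside its binding domain — allowed.
— Yusuf: object of the clause headed by 'promised'; c-commands the pronoun but lies outside its binding domain — allowed.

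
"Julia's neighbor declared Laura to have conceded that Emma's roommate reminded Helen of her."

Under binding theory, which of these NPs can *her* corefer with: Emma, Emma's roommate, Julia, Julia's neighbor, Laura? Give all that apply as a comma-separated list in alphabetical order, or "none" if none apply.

*her* is a pronoun; Principle B requires it to be free in its binding domain — the clause headed by 'reminded'.
— Emma: possessor inside the subject DP of the clause headed by 'reminded'; does not c-command the pronoun — Principle B does not apply; allowed.
— Emma's roommate: subject of the clause headed by 'reminded'; c-commands the pronoun within its binding domain — blocked (Principle B).
— Julia: possessor inside the subject DP of the matrix clause; does not c-command the pronoun — Principle B does not apply; allowed.
— Julia's neighbor: subject of the matrix clause; c-commands the pronoun but lies outside its binding domain — allowed.
— Laura: subject of the clause headed by 'conceded'; c-commands the pronoun but lies outside its binding domain — allowed.

Emma, Julia, Julia's neighbor, Laura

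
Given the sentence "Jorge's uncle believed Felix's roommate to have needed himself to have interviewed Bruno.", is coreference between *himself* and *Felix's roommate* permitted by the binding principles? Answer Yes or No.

*himself* is a reflexive; Principle A requires it to be bound within its binding domain — the clause headed by 'needed'.
— Felix's roommate: subject of the clause headed by 'needed'; c-commands the reflexive within its binding domain — allowed (Principle A).

Yes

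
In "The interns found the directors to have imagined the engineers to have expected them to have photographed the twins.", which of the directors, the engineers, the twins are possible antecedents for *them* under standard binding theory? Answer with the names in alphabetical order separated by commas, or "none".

*them* is a pronoun; Principle B requires it to be free in its binding domain — the clause headed by 'expected'.
— the directors: subject of the clause headed by 'imagined'; c-commands the pronoun but lies outside its binding domain — allowed.
— the engineers: subject of the clause headed by 'expected'; c-commands the pronoun within its binding domain — blocked (Principle B).
— the twins: object of the clause headed by 'photographed'; is c-commanded by the pronoun; coreference would bind this R-expression — blocked (Principle C).

the directors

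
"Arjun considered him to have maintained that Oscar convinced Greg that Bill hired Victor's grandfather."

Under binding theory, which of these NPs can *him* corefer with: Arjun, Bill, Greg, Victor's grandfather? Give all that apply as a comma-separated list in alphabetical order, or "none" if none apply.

*him* is a pronoun; Principle B requires it to be free in its binding domain — the matrix clause.
— Arjun: subject of the matrix clause; c-commands the pronoun within its binding domain — blocked (Principle B).
— Bill: subject of the clause headed by 'hired'; is c-commanded by the pronoun; coreference would bind this R-expression — blocked (Principle C).
— Greg: object of the clause headed by 'convinced'; is c-commanded by the pronoun; coreference would bind this R-expression — blocked (Principle C).
— Victor's grandfather: object of the clause headed by 'hired'; is c-commanded by the pronoun; coreference would bind this R-expression — blocked (Principle C).

none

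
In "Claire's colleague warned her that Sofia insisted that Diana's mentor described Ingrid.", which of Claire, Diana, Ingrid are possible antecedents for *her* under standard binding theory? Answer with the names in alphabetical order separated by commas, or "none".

*her* is a pronoun; Principle B requires it to be free in its binding domain — the matrix clause.
— Claire: possessor inside the subject DP of the matrix clause; does not c-command the pronoun — Principle B does not apply; allowed.
— Diana: possessor inside the subject DP of the clause headed by 'described'; is c-commanded by the pronoun; coreference would bind this R-expression — blocked (Principle C).
— Ingrid: object of the clause headed by 'described'; is c-commanded by the pronoun; coreference would bind this R-expression — blocked (Principle C).

Claire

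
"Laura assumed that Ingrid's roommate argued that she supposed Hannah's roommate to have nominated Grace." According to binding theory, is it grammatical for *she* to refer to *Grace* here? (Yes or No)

No

*Grace* is an R-expression; Principle C requires it to be free (not bound by any c-commanding expression).
— she: subject of the clause headed by 'supposed'; the pronoun c-commands the R-expression — coreference blocked (Principle C).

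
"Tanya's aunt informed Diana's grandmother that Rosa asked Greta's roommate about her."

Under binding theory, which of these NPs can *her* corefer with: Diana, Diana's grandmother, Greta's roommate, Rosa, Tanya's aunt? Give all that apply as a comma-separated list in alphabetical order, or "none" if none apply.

*her* is a pronoun; Principle B requires it to be free in its binding domain — the clause headed by 'asked'.
— Diana: possessor inside the object DP of the matrix clause; does not c-command the pronoun — Principle B does not apply; allowed.
— Diana's grandmother: object of the matrix clause; c-commands the pronoun but lies outside its binding domain — allowed.
— Greta's roommate: object of the clause headed by 'asked'; c-commands the pronoun within its binding domain — blocked (Principle B).
— Rosa: subject of the clause headed by 'asked'; c-commands the pronoun within its binding domain — blocked (Principle B).
— Tanya's aunt: subject of the matrix clause; c-commands the pronoun but lies outside its binding domain — allowed.

Diana, Diana's grandmother, Tanya's aunt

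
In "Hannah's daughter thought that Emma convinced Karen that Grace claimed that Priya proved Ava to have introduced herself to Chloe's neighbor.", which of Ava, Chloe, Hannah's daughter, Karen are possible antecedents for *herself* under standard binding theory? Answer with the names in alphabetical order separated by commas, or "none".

Ava

*herself* is a reflexive; Principle A requires it to be bound within its binding domain — the clause headed by 'introduced'.
— Ava: subject of the clause headed by 'introduced'; c-commands the reflexive within its binding domain — allowed (Principle A).
— Chloe: possessor inside the second object DP of the clause headed by 'introduced'; does not c-command the reflexive — cannot bind it (Principle A).
— Hannah's daughter: subject of the matrix clause; c-commands the reflexive but lies outside its binding domain — cannot bind it (Principle A).
— Karen: object of the clause headed by 'convinced'; c-commands the reflexive but lies outside its binding domain — cannot bind it (Principle A).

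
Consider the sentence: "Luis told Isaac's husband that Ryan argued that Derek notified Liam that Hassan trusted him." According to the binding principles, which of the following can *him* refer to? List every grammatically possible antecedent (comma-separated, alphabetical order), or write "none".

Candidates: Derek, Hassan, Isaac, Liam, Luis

*him* is a pronoun; Principle B requires it to be free in its binding domain — the clause headed by 'trusted'.
— Derek: subject of the clause headed by 'notified'; c-commands the pronoun but lies outside its binding domain — allowed.
— Hassan: subject of the clause headed by 'trusted'; c-commands the pronoun within its binding domain — blocked (Principle B).
— Isaac: possessor inside the object DP of the matrix clause; does not c-command the pronoun — Principle B does not apply; allowed.
— Liam: object of the clause headed by 'notified'; c-commands the pronoun but lies outside its binding domain — allowed.
— Luis: subject of the matrix clause; c-commands the pronoun but lies outside its binding domain — allowed.

Derek, Isaac, Liam, Luis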